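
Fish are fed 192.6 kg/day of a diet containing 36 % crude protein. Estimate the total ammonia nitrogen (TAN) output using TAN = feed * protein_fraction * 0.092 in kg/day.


Protein in feed = 192.6 * 36/100 = 69.336 kg/day
TAN = protein * 0.092 = 69.336 * 0.092 = 6.378912 kg/day

6.378912 kg/day


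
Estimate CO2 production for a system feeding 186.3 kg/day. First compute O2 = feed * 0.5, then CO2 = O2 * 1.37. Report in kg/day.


O2 = 186.3 * 0.5 = 93.15
CO2 = 93.15 * 1.37 = 127.6155

127.6155 kg/day


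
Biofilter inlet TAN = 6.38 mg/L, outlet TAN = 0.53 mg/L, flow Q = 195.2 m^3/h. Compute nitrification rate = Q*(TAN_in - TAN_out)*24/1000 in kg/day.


Concentration drop: TAN_in - TAN_out = 6.38 - 0.53 = 5.85 mg/L
Hourly TAN removed = Q * dTAN = 195.2 m^3/h * 5.85 mg/L = 1141.92 g/h  (m^3/h * mg/L = g/h)
Daily TAN removed = 1141.92 * 24 = 27406.08 g/day
Convert to kg/day: 27406.08 / 1000 = 27.40608 kg/day

27.40608 kg/day


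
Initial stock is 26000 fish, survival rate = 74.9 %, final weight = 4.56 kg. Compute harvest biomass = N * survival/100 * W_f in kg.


Survivors = 26000 * 74.9/100 = 19474 fish
Harvest biomass = survivors * W_f = 19474 * 4.56 = 88801.44 kg

88801.44 kg


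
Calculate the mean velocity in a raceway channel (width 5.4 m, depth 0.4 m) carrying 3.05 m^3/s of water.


Cross-sectional area = W * d = 5.4 * 0.4 = 2.16 m^2
Velocity = Q / A = 3.05 / 2.16 = 1.41204 m/s

1.41204 m/s


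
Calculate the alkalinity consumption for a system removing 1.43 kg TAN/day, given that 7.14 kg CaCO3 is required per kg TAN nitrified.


Alkalinity factor: 7.14 kg CaCO3 consumed per kg TAN nitrified
alk = 1.43 kg TAN * 7.14 = 10.2102 kg CaCO3/day

10.2102 kg CaCO3/day


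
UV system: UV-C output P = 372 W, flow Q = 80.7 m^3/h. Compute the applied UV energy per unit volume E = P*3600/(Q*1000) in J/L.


Energy delivered per hour = 372 W * 3600 s = 1339200 J/h
Volume treated per hour = 80.7 m^3/h * 1000 = 80700 L/h
dose = 1339200 / 80700 = 16.5948 J/L

16.5948 J/L


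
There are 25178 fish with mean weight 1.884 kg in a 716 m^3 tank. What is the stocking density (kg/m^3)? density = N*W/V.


Total biomass = 25178 fish * 1.884 kg = 47435.352 kg
Density = total biomass / volume = 47435.352 / 716 = 66.2505 kg/m^3

66.2505 kg/m^3


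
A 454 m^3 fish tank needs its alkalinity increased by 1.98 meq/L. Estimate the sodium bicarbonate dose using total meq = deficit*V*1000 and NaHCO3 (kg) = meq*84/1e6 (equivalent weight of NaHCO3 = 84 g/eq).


Tank volume in L = 454 m^3 * 1000 = 454000 L
Total meq required = 1.98 meq/L * 454000 L = 898920 meq
NaHCO3 mass = 898920 meq * 84 mg/meq / 1e6 = 75.5093 kg

75.5093 kg


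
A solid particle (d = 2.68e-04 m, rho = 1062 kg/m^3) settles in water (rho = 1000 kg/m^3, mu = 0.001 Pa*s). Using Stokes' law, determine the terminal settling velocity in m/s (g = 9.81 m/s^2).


Density difference: rho_p - rho_f = 1062 - 1000 = 62 kg/m^3
d^2 = (2.68e-04)^2 = 7.1824e-08 m^2
Numerator = (rho_p - rho_f) * g * d^2 = 62 * 9.81 * 7.1824e-08 = 4.3684793e-05
Denominator = 18 * mu = 18 * 0.001 = 0.018
v_s = 4.3684793e-05 / 0.018 = 0.00242693 m/s
Check: Re = rho_f * v_s * d / mu = 1000 * 0.00242693 * 2.68e-04 / 0.001 = 0.65 < 1, so Stokes' law applies.

0.00242693 m/s


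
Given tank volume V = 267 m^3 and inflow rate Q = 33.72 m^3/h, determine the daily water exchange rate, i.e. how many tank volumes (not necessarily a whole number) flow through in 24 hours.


Daily flow volume = 33.72 m^3/h * 24 h = 809.28 m^3/day
Exchanges = daily flow / tank volume = 809.28 / 267 = 3.03101 exchanges/day

3.03101 exchanges/day


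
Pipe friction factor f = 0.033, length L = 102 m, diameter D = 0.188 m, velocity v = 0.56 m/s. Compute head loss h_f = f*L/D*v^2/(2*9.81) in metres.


v^2 = 0.56^2 = 0.3136 m^2/s^2
L/D = 102/0.188 = 542.55319
h_f = f*(L/D)*v^2/(2g) = 0.033 * 542.55319 * 0.3136 / 19.62 = 0.286176 m

0.286176 m


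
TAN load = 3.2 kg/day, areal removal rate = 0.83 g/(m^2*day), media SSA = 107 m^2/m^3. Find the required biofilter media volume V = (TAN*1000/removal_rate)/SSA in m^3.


A = 3.2*1000 / 0.83 = 3855.4217 m^2
V = 3855.4217 / 107 = 36.032

36.032 m^3


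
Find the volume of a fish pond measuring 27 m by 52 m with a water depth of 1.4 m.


Base area = L * W = 27 * 52 = 1404 m^2
Volume = area * depth = 1404 * 1.4 = 1965.6 m^3

1965.6 m^3


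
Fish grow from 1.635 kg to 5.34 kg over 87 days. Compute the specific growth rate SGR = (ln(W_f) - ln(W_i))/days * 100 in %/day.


ln(W_f) = ln(5.34) = 1.6752257
ln(W_i) = ln(1.635) = 0.4916428
ln(W_f) - ln(W_i) = 1.6752257 - 0.4916428 = 1.1835829
SGR = 1.1835829 / 87 * 100 = 1.36044 %/day

1.36044 %/day


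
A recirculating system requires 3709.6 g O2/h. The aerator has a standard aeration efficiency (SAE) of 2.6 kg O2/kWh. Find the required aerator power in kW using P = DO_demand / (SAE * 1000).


SAE in g O2/kWh = 2.6 * 1000 = 2600 g/kWh
P = DO_demand / SAE_g = 3709.6 / 2600 = 1.42677 kW

1.42677 kW


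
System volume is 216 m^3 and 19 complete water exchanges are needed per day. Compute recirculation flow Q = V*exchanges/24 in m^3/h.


Daily recirculation volume = 216 m^3 * 19 = 4104 m^3/day
Flow rate Q = daily volume / 24 h = 4104 / 24 = 171 m^3/h

171 m^3/h


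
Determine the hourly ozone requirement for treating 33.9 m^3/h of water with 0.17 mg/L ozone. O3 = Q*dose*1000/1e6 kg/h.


O3 demand (mg/h) = Q * dose * 1000 = 33.9 * 0.17 * 1000 = 5763 mg/h
Convert mg to kg: 5763 / 1e6 = 0.005763 kg/h

0.005763 kg/h


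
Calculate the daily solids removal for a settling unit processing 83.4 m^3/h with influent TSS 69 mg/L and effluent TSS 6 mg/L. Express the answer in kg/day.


Concentration drop: TSS_in - TSS_out = 69 - 6 = 63 mg/L
Hourly solids removed = Q * dTSS = 83.4 m^3/h * 63 mg/L = 5254.2 g/h  (m^3/h * mg/L = g/h)
Daily solids removed = 5254.2 * 24 = 126100.8 g/day
Convert g to kg: 126100.8 / 1000 = 126.1008 kg/day

126.1008 kg/day


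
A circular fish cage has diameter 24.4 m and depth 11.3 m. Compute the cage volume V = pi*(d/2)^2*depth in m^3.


r = d/2 = 24.4/2 = 12.2 m
Base area = pi*r^2 = pi*12.2^2 = 467.59465 m^2
Volume = 467.59465 * 11.3 = 5283.82 m^3

5283.82 m^3


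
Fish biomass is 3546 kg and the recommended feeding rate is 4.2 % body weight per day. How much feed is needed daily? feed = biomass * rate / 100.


Feeding rate fraction = 4.2% / 100 = 0.042
Daily feed = 3546 kg * 0.042 = 148.932 kg/day

148.932 kg/day


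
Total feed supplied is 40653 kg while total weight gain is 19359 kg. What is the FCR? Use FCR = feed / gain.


FCR = feed consumed / weight gained
FCR = 40653 kg / 19359 kg = 2.09995

2.09995


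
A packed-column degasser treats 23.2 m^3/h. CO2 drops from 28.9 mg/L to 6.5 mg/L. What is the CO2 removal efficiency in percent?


CO2_out / CO2_in = 6.5 / 28.9 = 0.22491349
Fraction remaining = 0.22491349
efficiency = (1 - 0.22491349) * 100 = 77.5087 %

77.5087 %


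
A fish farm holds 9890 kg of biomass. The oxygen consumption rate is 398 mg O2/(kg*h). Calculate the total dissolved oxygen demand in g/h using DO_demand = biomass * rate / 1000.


Total O2 consumption (mg/h) = 9890 kg * 398 mg/(kg*h) = 3936220 mg/h
Convert to g/h: 3936220 / 1000 = 3936.22 g/h

3936.22 g/h


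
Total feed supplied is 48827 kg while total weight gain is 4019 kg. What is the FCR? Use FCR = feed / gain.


FCR = feed consumed / weight gained
FCR = 48827 kg / 4019 kg = 12.149

12.149


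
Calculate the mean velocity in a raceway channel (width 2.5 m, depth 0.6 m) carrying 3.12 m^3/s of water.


Cross-sectional area = W * d = 2.5 * 0.6 = 1.5 m^2
Velocity = Q / A = 3.12 / 1.5 = 2.08 m/s

2.08 m/s


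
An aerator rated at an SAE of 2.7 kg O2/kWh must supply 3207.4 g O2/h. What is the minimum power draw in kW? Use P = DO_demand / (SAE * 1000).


SAE in g O2/kWh = 2.7 * 1000 = 2700 g/kWh
P = DO_demand / SAE_g = 3207.4 / 2700 = 1.18793 kW

1.18793 kW


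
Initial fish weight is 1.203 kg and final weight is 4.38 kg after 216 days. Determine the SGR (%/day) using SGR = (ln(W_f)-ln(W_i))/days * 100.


ln(W_f) = ln(4.38) = 1.4770487
ln(W_i) = ln(1.203) = 0.18481844
ln(W_f) - ln(W_i) = 1.4770487 - 0.18481844 = 1.2922303
SGR = 1.2922303 / 216 * 100 = 0.598255 %/day

0.598255 %/day


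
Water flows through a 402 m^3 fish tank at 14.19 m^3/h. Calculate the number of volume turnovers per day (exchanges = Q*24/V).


Daily flow volume = 14.19 m^3/h * 24 h = 340.56 m^3/day
Exchanges = daily flow / tank volume = 340.56 / 402 = 0.847164 exchanges/day

0.847164 exchanges/day


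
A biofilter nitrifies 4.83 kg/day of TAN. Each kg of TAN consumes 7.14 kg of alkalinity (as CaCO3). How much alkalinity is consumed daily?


Alkalinity factor: 7.14 kg CaCO3 consumed per kg TAN nitrified
alk = 4.83 kg TAN * 7.14 = 34.4862 kg CaCO3/day

34.4862 kg CaCO3/day


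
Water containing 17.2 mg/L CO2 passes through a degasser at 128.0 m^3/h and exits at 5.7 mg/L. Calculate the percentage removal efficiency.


CO2_out / CO2_in = 5.7 / 17.2 = 0.33139535
Fraction remaining = 0.33139535
efficiency = (1 - 0.33139535) * 100 = 66.8605 %

66.8605 %


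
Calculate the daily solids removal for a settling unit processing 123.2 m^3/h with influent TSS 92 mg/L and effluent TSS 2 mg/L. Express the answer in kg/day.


Concentration drop: TSS_in - TSS_out = 92 - 2 = 90 mg/L
Hourly solids removed = Q * dTSS = 123.2 m^3/h * 90 mg/L = 11088 g/h  (m^3/h * mg/L = g/h)
Daily solids removed = 11088 * 24 = 266112 g/day
Convert g to kg: 266112 / 1000 = 266.112 kg/day

266.112 kg/day


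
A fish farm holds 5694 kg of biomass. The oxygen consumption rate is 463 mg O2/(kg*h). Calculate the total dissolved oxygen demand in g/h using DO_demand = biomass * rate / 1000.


Total O2 consumption (mg/h) = 5694 kg * 463 mg/(kg*h) = 2636322 mg/h
Convert to g/h: 2636322 / 1000 = 2636.322 g/h

2636.322 g/h


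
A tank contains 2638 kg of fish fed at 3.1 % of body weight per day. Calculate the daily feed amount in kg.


Feeding rate fraction = 3.1% / 100 = 0.031
Daily feed = 2638 kg * 0.031 = 81.778 kg/day

81.778 kg/day


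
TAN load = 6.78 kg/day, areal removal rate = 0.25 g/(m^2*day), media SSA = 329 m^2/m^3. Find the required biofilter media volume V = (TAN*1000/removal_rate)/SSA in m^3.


A = 6.78*1000 / 0.25 = 27120 m^2
V = 27120 / 329 = 82.4316

82.4316 m^3


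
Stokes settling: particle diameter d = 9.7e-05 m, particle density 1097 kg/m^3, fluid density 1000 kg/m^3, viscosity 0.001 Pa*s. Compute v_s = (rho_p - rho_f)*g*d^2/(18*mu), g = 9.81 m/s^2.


Density difference: rho_p - rho_f = 1097 - 1000 = 97 kg/m^3
d^2 = (9.7e-05)^2 = 9.409e-09 m^2
Numerator = (rho_p - rho_f) * g * d^2 = 97 * 9.81 * 9.409e-09 = 8.9533221e-06
Denominator = 18 * mu = 18 * 0.001 = 0.018
v_s = 8.9533221e-06 / 0.018 = 4.97407e-04 m/s
Check: Re = rho_f * v_s * d / mu = 1000 * 4.97407e-04 * 9.7e-05 / 0.001 = 0.0482 < 1, so Stokes' law applies.

4.97407e-04 m/s


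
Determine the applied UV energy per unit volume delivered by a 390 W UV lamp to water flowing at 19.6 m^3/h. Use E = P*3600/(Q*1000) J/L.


Energy delivered per hour = 390 W * 3600 s = 1404000 J/h
Volume treated per hour = 19.6 m^3/h * 1000 = 19600 L/h
dose = 1404000 / 19600 = 71.6327 J/L

71.6327 J/L


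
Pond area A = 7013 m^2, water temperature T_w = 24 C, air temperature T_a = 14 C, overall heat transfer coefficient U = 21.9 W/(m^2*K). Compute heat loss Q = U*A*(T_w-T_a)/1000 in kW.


Temperature difference dT = 24 - 14 = 10 K
Heat loss (W) = U * A * dT = 21.9 * 7013 * 10 = 1535847 W
Convert to kW: 1535847 / 1000 = 1535.847 kW

1535.847 kW


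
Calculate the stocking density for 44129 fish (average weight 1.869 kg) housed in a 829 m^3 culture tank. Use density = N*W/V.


Total biomass = 44129 fish * 1.869 kg = 82477.101 kg
Density = total biomass / volume = 82477.101 / 829 = 99.4899 kg/m^3

99.4899 kg/m^3


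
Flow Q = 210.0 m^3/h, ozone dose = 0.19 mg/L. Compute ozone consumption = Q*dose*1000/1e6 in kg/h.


O3 demand (mg/h) = Q * dose * 1000 = 210.0 * 0.19 * 1000 = 39900 mg/h
Convert mg to kg: 39900 / 1e6 = 0.0399 kg/h

0.0399 kg/h


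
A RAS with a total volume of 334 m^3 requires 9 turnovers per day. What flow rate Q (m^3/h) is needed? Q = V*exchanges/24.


Daily recirculation volume = 334 m^3 * 9 = 3006 m^3/day
Flow rate Q = daily volume / 24 h = 3006 / 24 = 125.25 m^3/h

125.25 m^3/h


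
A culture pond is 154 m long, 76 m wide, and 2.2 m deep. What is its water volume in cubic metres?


Base area = L * W = 154 * 76 = 11704 m^2
Volume = area * depth = 11704 * 2.2 = 25748.8 m^3

25748.8 m^3


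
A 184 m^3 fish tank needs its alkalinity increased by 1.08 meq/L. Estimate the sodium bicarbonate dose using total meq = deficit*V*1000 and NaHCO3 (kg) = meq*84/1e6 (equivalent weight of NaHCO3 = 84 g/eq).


Tank volume in L = 184 m^3 * 1000 = 184000 L
Total meq required = 1.08 meq/L * 184000 L = 198720 meq
NaHCO3 mass = 198720 meq * 84 mg/meq / 1e6 = 16.6925 kg

16.6925 kg


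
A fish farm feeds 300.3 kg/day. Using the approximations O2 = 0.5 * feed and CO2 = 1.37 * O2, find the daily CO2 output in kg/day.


O2 = 300.3 * 0.5 = 150.15
CO2 = 150.15 * 1.37 = 205.7055

205.7055 kg/day


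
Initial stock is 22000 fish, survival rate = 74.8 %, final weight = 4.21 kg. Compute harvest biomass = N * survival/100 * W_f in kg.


Survivors = 22000 * 74.8/100 = 16456 fish
Harvest biomass = survivors * W_f = 16456 * 4.21 = 69279.76 kg

69279.76 kg


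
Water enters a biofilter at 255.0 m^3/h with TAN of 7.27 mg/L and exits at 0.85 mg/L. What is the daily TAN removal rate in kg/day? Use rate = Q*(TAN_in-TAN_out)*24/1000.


Concentration drop: TAN_in - TAN_out = 7.27 - 0.85 = 6.42 mg/L
Hourly TAN removed = Q * dTAN = 255.0 m^3/h * 6.42 mg/L = 1637.1 g/h  (m^3/h * mg/L = g/h)
Daily TAN removed = 1637.1 * 24 = 39290.4 g/day
Convert to kg/day: 39290.4 / 1000 = 39.2904 kg/day

39.2904 kg/day


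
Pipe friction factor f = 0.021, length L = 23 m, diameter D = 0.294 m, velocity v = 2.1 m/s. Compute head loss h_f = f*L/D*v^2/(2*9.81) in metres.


v^2 = 2.1^2 = 4.41 m^2/s^2
L/D = 23/0.294 = 78.231293
h_f = f*(L/D)*v^2/(2g) = 0.021 * 78.231293 * 4.41 / 19.62 = 0.369266 m

0.369266 m


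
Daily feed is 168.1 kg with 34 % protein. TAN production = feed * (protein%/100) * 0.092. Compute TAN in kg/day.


Protein in feed = 168.1 * 34/100 = 57.154 kg/day
TAN = protein * 0.092 = 57.154 * 0.092 = 5.258168 kg/day

5.258168 kg/day


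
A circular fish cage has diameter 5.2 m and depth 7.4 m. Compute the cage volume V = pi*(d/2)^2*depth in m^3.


r = d/2 = 5.2/2 = 2.6 m
Base area = pi*r^2 = pi*2.6^2 = 21.237166 m^2
Volume = 21.237166 * 7.4 = 157.155 m^3

157.155 m^3


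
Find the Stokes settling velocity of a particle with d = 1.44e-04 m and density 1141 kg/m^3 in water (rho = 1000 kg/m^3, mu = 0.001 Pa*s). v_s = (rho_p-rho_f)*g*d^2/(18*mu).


Density difference: rho_p - rho_f = 1141 - 1000 = 141 kg/m^3
d^2 = (1.44e-04)^2 = 2.0736e-08 m^2
Numerator = (rho_p - rho_f) * g * d^2 = 141 * 9.81 * 2.0736e-08 = 2.8682243e-05
Denominator = 18 * mu = 18 * 0.001 = 0.018
v_s = 2.8682243e-05 / 0.018 = 0.00159346 m/s
Check: Re = rho_f * v_s * d / mu = 1000 * 0.00159346 * 1.44e-04 / 0.001 = 0.229 < 1, so Stokes' law applies.

0.00159346 m/s


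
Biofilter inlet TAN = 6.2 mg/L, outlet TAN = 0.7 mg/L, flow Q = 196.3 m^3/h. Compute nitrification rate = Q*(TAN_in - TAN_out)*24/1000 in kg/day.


Concentration drop: TAN_in - TAN_out = 6.2 - 0.7 = 5.5 mg/L
Hourly TAN removed = Q * dTAN = 196.3 m^3/h * 5.5 mg/L = 1079.65 g/h  (m^3/h * mg/L = g/h)
Daily TAN removed = 1079.65 * 24 = 25911.6 g/day
Convert to kg/day: 25911.6 / 1000 = 25.9116 kg/day

25.9116 kg/day


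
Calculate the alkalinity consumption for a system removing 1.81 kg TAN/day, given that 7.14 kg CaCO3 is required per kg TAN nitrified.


Alkalinity factor: 7.14 kg CaCO3 consumed per kg TAN nitrified
alk = 1.81 kg TAN * 7.14 = 12.9234 kg CaCO3/day

12.9234 kg CaCO3/day


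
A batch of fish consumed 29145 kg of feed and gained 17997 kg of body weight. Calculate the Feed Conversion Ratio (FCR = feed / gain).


FCR = feed consumed / weight gained
FCR = 29145 kg / 17997 kg = 1.61944

1.61944


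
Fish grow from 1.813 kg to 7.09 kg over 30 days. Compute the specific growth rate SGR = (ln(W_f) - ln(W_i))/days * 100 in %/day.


ln(W_f) = ln(7.09) = 1.9586853
ln(W_i) = ln(1.813) = 0.59498293
ln(W_f) - ln(W_i) = 1.9586853 - 0.59498293 = 1.3637024
SGR = 1.3637024 / 30 * 100 = 4.54567 %/day

4.54567 %/day


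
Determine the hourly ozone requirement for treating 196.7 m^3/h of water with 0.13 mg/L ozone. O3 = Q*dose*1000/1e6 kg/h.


O3 demand (mg/h) = Q * dose * 1000 = 196.7 * 0.13 * 1000 = 25571 mg/h
Convert mg to kg: 25571 / 1e6 = 0.025571 kg/h

0.025571 kg/h


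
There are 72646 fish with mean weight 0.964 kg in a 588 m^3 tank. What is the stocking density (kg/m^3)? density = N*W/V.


Total biomass = 72646 fish * 0.964 kg = 70030.744 kg
Density = total biomass / volume = 70030.744 / 588 = 119.1 kg/m^3

119.1 kg/m^3


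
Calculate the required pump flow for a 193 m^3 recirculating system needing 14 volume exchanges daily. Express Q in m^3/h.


Daily recirculation volume = 193 m^3 * 14 = 2702 m^3/day
Flow rate Q = daily volume / 24 h = 2702 / 24 = 112.583 m^3/h

112.583 m^3/h


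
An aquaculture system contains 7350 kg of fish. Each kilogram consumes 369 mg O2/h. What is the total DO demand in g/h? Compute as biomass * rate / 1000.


Total O2 consumption (mg/h) = 7350 kg * 369 mg/(kg*h) = 2712150 mg/h
Convert to g/h: 2712150 / 1000 = 2712.15 g/h

2712.15 g/h


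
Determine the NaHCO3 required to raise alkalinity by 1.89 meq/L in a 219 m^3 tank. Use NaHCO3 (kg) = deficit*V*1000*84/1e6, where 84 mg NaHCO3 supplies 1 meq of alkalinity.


Tank volume in L = 219 m^3 * 1000 = 219000 L
Total meq required = 1.89 meq/L * 219000 L = 413910 meq
NaHCO3 mass = 413910 meq * 84 mg/meq / 1e6 = 34.7684 kg

34.7684 kg


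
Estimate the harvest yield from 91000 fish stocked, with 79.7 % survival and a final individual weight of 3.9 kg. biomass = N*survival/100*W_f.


Survivors = 91000 * 79.7/100 = 72527 fish
Harvest biomass = survivors * W_f = 72527 * 3.9 = 282855.3 kg

282855.3 kg


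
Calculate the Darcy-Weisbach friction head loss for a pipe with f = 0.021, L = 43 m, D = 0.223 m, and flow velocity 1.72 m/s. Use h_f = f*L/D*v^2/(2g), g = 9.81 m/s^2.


v^2 = 1.72^2 = 2.9584 m^2/s^2
L/D = 43/0.223 = 192.82511
h_f = f*(L/D)*v^2/(2g) = 0.021 * 192.82511 * 2.9584 / 19.62 = 0.610577 m

0.610577 m


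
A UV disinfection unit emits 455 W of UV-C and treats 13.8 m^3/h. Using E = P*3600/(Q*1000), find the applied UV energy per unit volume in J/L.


Energy delivered per hour = 455 W * 3600 s = 1638000 J/h
Volume treated per hour = 13.8 m^3/h * 1000 = 13800 L/h
dose = 1638000 / 13800 = 118.696 J/L

118.696 J/L


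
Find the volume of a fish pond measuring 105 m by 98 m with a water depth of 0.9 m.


Base area = L * W = 105 * 98 = 10290 m^2
Volume = area * depth = 10290 * 0.9 = 9261 m^3

9261 m^3


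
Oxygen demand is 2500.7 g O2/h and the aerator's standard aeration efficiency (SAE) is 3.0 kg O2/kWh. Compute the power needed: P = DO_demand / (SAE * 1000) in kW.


SAE in g O2/kWh = 3.0 * 1000 = 3000 g/kWh
P = DO_demand / SAE_g = 2500.7 / 3000 = 0.833567 kW

0.833567 kW


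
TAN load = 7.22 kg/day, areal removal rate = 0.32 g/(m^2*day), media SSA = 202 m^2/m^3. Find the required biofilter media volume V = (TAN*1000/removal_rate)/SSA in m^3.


A = 7.22*1000 / 0.32 = 22562.5 m^2
V = 22562.5 / 202 = 111.696

111.696 m^3


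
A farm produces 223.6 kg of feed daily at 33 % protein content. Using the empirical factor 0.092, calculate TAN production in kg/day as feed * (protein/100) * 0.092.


Protein in feed = 223.6 * 33/100 = 73.788 kg/day
TAN = protein * 0.092 = 73.788 * 0.092 = 6.788496 kg/day

6.788496 kg/day


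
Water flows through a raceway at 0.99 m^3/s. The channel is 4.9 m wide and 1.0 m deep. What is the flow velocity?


Cross-sectional area = W * d = 4.9 * 1.0 = 4.9 m^2
Velocity = Q / A = 0.99 / 4.9 = 0.202041 m/s

0.202041 m/s


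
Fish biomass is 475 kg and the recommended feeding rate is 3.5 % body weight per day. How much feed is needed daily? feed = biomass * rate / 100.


Feeding rate fraction = 3.5% / 100 = 0.035
Daily feed = 475 kg * 0.035 = 16.625 kg/day

16.625 kg/day


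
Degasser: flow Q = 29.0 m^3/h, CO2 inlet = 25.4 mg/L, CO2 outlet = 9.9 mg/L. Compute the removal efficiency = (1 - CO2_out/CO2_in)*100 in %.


CO2_out / CO2_in = 9.9 / 25.4 = 0.38976378
Fraction remaining = 0.38976378
efficiency = (1 - 0.38976378) * 100 = 61.0236 %

61.0236 %


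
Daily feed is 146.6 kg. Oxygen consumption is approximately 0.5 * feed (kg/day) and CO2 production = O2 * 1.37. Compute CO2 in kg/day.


O2 = 146.6 * 0.5 = 73.3
CO2 = 73.3 * 1.37 = 100.421

100.421 kg/day


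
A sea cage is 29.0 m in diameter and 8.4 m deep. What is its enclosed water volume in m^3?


r = d/2 = 29.0/2 = 14.5 m
Base area = pi*r^2 = pi*14.5^2 = 660.51986 m^2
Volume = 660.51986 * 8.4 = 5548.37 m^3

5548.37 m^3


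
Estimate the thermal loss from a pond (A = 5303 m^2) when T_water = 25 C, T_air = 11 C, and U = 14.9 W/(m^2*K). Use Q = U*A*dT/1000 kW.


Temperature difference dT = 25 - 11 = 14 K
Heat loss (W) = U * A * dT = 14.9 * 5303 * 14 = 1106205.8 W
Convert to kW: 1106205.8 / 1000 = 1106.2058 kW

1106.2058 kW


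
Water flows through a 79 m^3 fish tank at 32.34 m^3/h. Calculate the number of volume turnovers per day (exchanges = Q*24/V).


Daily flow volume = 32.34 m^3/h * 24 h = 776.16 m^3/day
Exchanges = daily flow / tank volume = 776.16 / 79 = 9.82481 exchanges/day

9.82481 exchanges/day


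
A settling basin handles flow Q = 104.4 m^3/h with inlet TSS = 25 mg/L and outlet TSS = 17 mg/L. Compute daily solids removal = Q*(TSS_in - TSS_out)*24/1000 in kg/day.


Concentration drop: TSS_in - TSS_out = 25 - 17 = 8 mg/L
Hourly solids removed = Q * dTSS = 104.4 m^3/h * 8 mg/L = 835.2 g/h  (m^3/h * mg/L = g/h)
Daily solids removed = 835.2 * 24 = 20044.8 g/day
Convert g to kg: 20044.8 / 1000 = 20.0448 kg/day

20.0448 kg/day


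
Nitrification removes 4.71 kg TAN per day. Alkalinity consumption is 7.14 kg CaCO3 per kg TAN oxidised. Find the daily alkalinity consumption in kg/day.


Alkalinity factor: 7.14 kg CaCO3 consumed per kg TAN nitrified
alk = 4.71 kg TAN * 7.14 = 33.6294 kg CaCO3/day

33.6294 kg CaCO3/day


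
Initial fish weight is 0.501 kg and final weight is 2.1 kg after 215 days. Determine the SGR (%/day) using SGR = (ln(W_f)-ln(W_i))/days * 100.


ln(W_f) = ln(2.1) = 0.74193734
ln(W_i) = ln(0.501) = -0.69114918
ln(W_f) - ln(W_i) = 0.74193734 - -0.69114918 = 1.4330865
SGR = 1.4330865 / 215 * 100 = 0.666552 %/day

0.666552 %/day


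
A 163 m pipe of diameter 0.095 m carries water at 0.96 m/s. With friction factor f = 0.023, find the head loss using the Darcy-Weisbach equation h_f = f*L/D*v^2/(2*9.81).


v^2 = 0.96^2 = 0.9216 m^2/s^2
L/D = 163/0.095 = 1715.7895
h_f = f*(L/D)*v^2/(2g) = 0.023 * 1715.7895 * 0.9216 / 19.62 = 1.85368 m

1.85368 m


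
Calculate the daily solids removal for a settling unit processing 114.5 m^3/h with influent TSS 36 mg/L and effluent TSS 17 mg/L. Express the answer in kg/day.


Concentration drop: TSS_in - TSS_out = 36 - 17 = 19 mg/L
Hourly solids removed = Q * dTSS = 114.5 m^3/h * 19 mg/L = 2175.5 g/h  (m^3/h * mg/L = g/h)
Daily solids removed = 2175.5 * 24 = 52212 g/day
Convert g to kg: 52212 / 1000 = 52.212 kg/day

52.212 kg/day


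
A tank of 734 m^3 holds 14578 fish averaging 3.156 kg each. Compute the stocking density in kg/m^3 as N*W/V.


Total biomass = 14578 fish * 3.156 kg = 46008.168 kg
Density = total biomass / volume = 46008.168 / 734 = 62.6814 kg/m^3

62.6814 kg/m^3


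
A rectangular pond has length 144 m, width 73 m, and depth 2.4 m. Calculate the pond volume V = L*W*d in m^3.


Base area = L * W = 144 * 73 = 10512 m^2
Volume = area * depth = 10512 * 2.4 = 25228.8 m^3

25228.8 m^3


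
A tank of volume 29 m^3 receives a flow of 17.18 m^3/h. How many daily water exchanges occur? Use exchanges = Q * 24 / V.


Daily flow volume = 17.18 m^3/h * 24 h = 412.32 m^3/day
Exchanges = daily flow / tank volume = 412.32 / 29 = 14.2179 exchanges/day

14.2179 exchanges/day


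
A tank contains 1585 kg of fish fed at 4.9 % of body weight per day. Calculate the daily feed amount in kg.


Feeding rate fraction = 4.9% / 100 = 0.049
Daily feed = 1585 kg * 0.049 = 77.665 kg/day

77.665 kg/day


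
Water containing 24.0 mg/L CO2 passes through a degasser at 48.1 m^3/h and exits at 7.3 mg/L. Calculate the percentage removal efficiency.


CO2_out / CO2_in = 7.3 / 24.0 = 0.30416667
Fraction remaining = 0.30416667
efficiency = (1 - 0.30416667) * 100 = 69.5833 %

69.5833 %


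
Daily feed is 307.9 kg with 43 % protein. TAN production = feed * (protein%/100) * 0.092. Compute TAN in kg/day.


Protein in feed = 307.9 * 43/100 = 132.397 kg/day
TAN = protein * 0.092 = 132.397 * 0.092 = 12.180524 kg/day

12.180524 kg/day


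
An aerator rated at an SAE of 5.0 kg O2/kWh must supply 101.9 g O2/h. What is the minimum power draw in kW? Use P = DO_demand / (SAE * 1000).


SAE in g O2/kWh = 5.0 * 1000 = 5000 g/kWh
P = DO_demand / SAE_g = 101.9 / 5000 = 0.02038 kW

0.02038 kW


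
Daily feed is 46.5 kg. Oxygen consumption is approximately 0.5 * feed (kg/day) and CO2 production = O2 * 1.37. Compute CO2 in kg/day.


O2 = 46.5 * 0.5 = 23.25
CO2 = 23.25 * 1.37 = 31.8525

31.8525 kg/day


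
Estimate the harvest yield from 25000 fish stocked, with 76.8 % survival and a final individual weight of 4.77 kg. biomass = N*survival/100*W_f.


Survivors = 25000 * 76.8/100 = 19200 fish
Harvest biomass = survivors * W_f = 19200 * 4.77 = 91584 kg

91584 kg


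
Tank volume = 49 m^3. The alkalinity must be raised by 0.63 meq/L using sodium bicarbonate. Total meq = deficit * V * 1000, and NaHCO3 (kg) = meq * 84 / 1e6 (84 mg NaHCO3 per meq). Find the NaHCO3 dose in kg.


Tank volume in L = 49 m^3 * 1000 = 49000 L
Total meq required = 0.63 meq/L * 49000 L = 30870 meq
NaHCO3 mass = 30870 meq * 84 mg/meq / 1e6 = 2.59308 kg

2.59308 kg


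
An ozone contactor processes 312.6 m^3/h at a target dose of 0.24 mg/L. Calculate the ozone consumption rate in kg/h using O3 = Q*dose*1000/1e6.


O3 demand (mg/h) = Q * dose * 1000 = 312.6 * 0.24 * 1000 = 75024 mg/h
Convert mg to kg: 75024 / 1e6 = 0.075024 kg/h

0.075024 kg/h


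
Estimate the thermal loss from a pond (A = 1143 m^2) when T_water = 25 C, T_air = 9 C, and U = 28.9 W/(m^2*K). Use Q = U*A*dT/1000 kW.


Temperature difference dT = 25 - 9 = 16 K
Heat loss (W) = U * A * dT = 28.9 * 1143 * 16 = 528523.2 W
Convert to kW: 528523.2 / 1000 = 528.5232 kW

528.5232 kW


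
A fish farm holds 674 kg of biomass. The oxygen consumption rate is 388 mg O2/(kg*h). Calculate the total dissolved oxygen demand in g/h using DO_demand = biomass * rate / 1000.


Total O2 consumption (mg/h) = 674 kg * 388 mg/(kg*h) = 261512 mg/h
Convert to g/h: 261512 / 1000 = 261.512 g/h

261.512 g/h


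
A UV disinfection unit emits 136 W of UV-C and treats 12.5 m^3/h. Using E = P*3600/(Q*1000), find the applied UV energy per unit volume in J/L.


Energy delivered per hour = 136 W * 3600 s = 489600 J/h
Volume treated per hour = 12.5 m^3/h * 1000 = 12500 L/h
dose = 489600 / 12500 = 39.168 J/L

39.168 J/L


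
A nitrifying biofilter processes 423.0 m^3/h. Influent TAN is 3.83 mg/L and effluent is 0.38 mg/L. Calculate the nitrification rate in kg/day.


Concentration drop: TAN_in - TAN_out = 3.83 - 0.38 = 3.45 mg/L
Hourly TAN removed = Q * dTAN = 423.0 m^3/h * 3.45 mg/L = 1459.35 g/h  (m^3/h * mg/L = g/h)
Daily TAN removed = 1459.35 * 24 = 35024.4 g/day
Convert to kg/day: 35024.4 / 1000 = 35.0244 kg/day

35.0244 kg/day


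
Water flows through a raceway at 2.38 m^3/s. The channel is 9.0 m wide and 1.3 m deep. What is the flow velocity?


Cross-sectional area = W * d = 9.0 * 1.3 = 11.7 m^2
Velocity = Q / A = 2.38 / 11.7 = 0.203419 m/s

0.203419 m/s


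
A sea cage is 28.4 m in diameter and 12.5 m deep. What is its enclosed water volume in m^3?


r = d/2 = 28.4/2 = 14.2 m
Base area = pi*r^2 = pi*14.2^2 = 633.47074 m^2
Volume = 633.47074 * 12.5 = 7918.38 m^3

7918.38 m^3


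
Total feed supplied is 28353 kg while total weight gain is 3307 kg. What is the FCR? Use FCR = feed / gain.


FCR = feed consumed / weight gained
FCR = 28353 kg / 3307 kg = 8.57363

8.57363


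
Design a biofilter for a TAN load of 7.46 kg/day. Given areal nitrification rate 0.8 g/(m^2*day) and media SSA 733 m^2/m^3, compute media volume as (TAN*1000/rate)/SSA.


A = 7.46*1000 / 0.8 = 9325 m^2
V = 9325 / 733 = 12.7217

12.7217 m^3


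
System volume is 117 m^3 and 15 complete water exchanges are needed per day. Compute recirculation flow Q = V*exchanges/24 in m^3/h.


Daily recirculation volume = 117 m^3 * 15 = 1755 m^3/day
Flow rate Q = daily volume / 24 h = 1755 / 24 = 73.125 m^3/h

73.125 m^3/h


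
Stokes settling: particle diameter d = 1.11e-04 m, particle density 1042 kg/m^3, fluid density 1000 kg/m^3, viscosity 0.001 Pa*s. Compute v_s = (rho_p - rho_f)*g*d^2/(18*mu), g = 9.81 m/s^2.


Density difference: rho_p - rho_f = 1042 - 1000 = 42 kg/m^3
d^2 = (1.11e-04)^2 = 1.2321e-08 m^2
Numerator = (rho_p - rho_f) * g * d^2 = 42 * 9.81 * 1.2321e-08 = 5.0764984e-06
Denominator = 18 * mu = 18 * 0.001 = 0.018
v_s = 5.0764984e-06 / 0.018 = 2.82028e-04 m/s
Check: Re = rho_f * v_s * d / mu = 1000 * 2.82028e-04 * 1.11e-04 / 0.001 = 0.0313 < 1, so Stokes' law applies.

2.82028e-04 m/s


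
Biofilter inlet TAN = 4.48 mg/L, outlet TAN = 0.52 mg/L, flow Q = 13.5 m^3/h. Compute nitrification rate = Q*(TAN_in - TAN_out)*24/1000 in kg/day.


Concentration drop: TAN_in - TAN_out = 4.48 - 0.52 = 3.96 mg/L
Hourly TAN removed = Q * dTAN = 13.5 m^3/h * 3.96 mg/L = 53.46 g/h  (m^3/h * mg/L = g/h)
Daily TAN removed = 53.46 * 24 = 1283.04 g/day
Convert to kg/day: 1283.04 / 1000 = 1.28304 kg/day

1.28304 kg/day


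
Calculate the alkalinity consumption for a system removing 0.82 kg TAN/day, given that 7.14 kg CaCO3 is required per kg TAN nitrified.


Alkalinity factor: 7.14 kg CaCO3 consumed per kg TAN nitrified
alk = 0.82 kg TAN * 7.14 = 5.8548 kg CaCO3/day

5.8548 kg CaCO3/day


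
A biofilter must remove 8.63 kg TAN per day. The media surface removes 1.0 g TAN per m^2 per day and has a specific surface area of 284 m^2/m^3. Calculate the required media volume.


A = 8.63*1000 / 1.0 = 8630 m^2
V = 8630 / 284 = 30.3873

30.3873 m^3


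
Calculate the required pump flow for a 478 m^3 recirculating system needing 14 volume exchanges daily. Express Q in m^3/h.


Daily recirculation volume = 478 m^3 * 14 = 6692 m^3/day
Flow rate Q = daily volume / 24 h = 6692 / 24 = 278.833 m^3/h

278.833 m^3/h


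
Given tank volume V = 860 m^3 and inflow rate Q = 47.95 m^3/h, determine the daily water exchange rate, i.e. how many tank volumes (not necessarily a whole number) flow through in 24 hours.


Daily flow volume = 47.95 m^3/h * 24 h = 1150.8 m^3/day
Exchanges = daily flow / tank volume = 1150.8 / 860 = 1.33814 exchanges/day

1.33814 exchanges/day


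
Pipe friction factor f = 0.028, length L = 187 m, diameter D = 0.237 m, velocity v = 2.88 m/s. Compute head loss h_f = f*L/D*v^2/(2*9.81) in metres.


v^2 = 2.88^2 = 8.2944 m^2/s^2
L/D = 187/0.237 = 789.02954
h_f = f*(L/D)*v^2/(2g) = 0.028 * 789.02954 * 8.2944 / 19.62 = 9.33979 m

9.33979 m


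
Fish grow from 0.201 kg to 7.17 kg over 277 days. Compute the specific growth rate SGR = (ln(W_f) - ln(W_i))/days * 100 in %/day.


ln(W_f) = ln(7.17) = 1.9699057
ln(W_i) = ln(0.201) = -1.6044504
ln(W_f) - ln(W_i) = 1.9699057 - -1.6044504 = 3.5743561
SGR = 3.5743561 / 277 * 100 = 1.29038 %/day

1.29038 %/day


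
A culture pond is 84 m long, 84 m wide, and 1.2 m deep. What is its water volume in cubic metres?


Base area = L * W = 84 * 84 = 7056 m^2
Volume = area * depth = 7056 * 1.2 = 8467.2 m^3

8467.2 m^3


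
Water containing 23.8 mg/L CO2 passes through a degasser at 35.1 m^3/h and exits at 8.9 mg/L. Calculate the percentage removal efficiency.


CO2_out / CO2_in = 8.9 / 23.8 = 0.37394958
Fraction remaining = 0.37394958
efficiency = (1 - 0.37394958) * 100 = 62.605 %

62.605 %


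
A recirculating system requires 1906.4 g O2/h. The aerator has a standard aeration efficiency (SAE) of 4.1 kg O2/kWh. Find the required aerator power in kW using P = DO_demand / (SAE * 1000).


SAE in g O2/kWh = 4.1 * 1000 = 4100 g/kWh
P = DO_demand / SAE_g = 1906.4 / 4100 = 0.464976 kW

0.464976 kW


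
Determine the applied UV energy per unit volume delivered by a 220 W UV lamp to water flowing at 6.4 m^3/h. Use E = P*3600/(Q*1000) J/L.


Energy delivered per hour = 220 W * 3600 s = 792000 J/h
Volume treated per hour = 6.4 m^3/h * 1000 = 6400 L/h
dose = 792000 / 6400 = 123.75 J/L

123.75 J/L


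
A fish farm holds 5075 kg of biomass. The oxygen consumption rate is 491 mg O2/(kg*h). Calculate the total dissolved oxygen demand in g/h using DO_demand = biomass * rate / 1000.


Total O2 consumption (mg/h) = 5075 kg * 491 mg/(kg*h) = 2491825 mg/h
Convert to g/h: 2491825 / 1000 = 2491.825 g/h

2491.825 g/h


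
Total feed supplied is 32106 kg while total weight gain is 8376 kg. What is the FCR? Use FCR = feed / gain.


FCR = feed consumed / weight gained
FCR = 32106 kg / 8376 kg = 3.83309

3.83309


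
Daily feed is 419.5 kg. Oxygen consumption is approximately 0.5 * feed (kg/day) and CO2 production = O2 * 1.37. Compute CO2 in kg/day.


O2 = 419.5 * 0.5 = 209.75
CO2 = 209.75 * 1.37 = 287.3575

287.3575 kg/day


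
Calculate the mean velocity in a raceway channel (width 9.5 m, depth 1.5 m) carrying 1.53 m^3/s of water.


Cross-sectional area = W * d = 9.5 * 1.5 = 14.25 m^2
Velocity = Q / A = 1.53 / 14.25 = 0.107368 m/s

0.107368 m/s


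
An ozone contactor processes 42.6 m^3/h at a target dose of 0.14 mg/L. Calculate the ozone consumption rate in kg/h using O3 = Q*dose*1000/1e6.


O3 demand (mg/h) = Q * dose * 1000 = 42.6 * 0.14 * 1000 = 5964 mg/h
Convert mg to kg: 5964 / 1e6 = 0.005964 kg/h

0.005964 kg/h


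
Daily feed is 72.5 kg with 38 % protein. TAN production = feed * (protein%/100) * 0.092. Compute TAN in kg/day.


Protein in feed = 72.5 * 38/100 = 27.55 kg/day
TAN = protein * 0.092 = 27.55 * 0.092 = 2.5346 kg/day

2.5346 kg/day


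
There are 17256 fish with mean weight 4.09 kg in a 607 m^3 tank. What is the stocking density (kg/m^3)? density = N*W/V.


Total biomass = 17256 fish * 4.09 kg = 70577.04 kg
Density = total biomass / volume = 70577.04 / 607 = 116.272 kg/m^3

116.272 kg/m^3


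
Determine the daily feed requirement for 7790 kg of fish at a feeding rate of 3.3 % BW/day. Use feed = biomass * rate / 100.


Feeding rate fraction = 3.3% / 100 = 0.033
Daily feed = 7790 kg * 0.033 = 257.07 kg/day

257.07 kg/day


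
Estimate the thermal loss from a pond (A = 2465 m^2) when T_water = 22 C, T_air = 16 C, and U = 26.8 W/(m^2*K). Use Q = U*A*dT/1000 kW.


Temperature difference dT = 22 - 16 = 6 K
Heat loss (W) = U * A * dT = 26.8 * 2465 * 6 = 396372 W
Convert to kW: 396372 / 1000 = 396.372 kW

396.372 kW


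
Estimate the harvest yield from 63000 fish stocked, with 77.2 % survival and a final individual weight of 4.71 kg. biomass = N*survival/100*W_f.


Survivors = 63000 * 77.2/100 = 48636 fish
Harvest biomass = survivors * W_f = 48636 * 4.71 = 229075.56 kg

229075.56 kg


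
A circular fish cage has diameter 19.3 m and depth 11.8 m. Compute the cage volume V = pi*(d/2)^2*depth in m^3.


r = d/2 = 19.3/2 = 9.65 m
Base area = pi*r^2 = pi*9.65^2 = 292.55296 m^2
Volume = 292.55296 * 11.8 = 3452.12 m^3

3452.12 m^3


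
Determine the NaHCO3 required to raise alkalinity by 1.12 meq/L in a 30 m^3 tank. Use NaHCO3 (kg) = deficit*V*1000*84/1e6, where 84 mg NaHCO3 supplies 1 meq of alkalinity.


Tank volume in L = 30 m^3 * 1000 = 30000 L
Total meq required = 1.12 meq/L * 30000 L = 33600 meq
NaHCO3 mass = 33600 meq * 84 mg/meq / 1e6 = 2.8224 kg

2.8224 kg


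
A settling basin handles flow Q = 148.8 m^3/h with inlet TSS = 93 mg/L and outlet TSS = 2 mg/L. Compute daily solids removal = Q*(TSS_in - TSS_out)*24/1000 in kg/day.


Concentration drop: TSS_in - TSS_out = 93 - 2 = 91 mg/L
Hourly solids removed = Q * dTSS = 148.8 m^3/h * 91 mg/L = 13540.8 g/h  (m^3/h * mg/L = g/h)
Daily solids removed = 13540.8 * 24 = 324979.2 g/day
Convert g to kg: 324979.2 / 1000 = 324.9792 kg/day

324.9792 kg/day


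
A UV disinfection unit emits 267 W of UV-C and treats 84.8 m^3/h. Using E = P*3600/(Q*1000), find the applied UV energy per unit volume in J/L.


Energy delivered per hour = 267 W * 3600 s = 961200 J/h
Volume treated per hour = 84.8 m^3/h * 1000 = 84800 L/h
dose = 961200 / 84800 = 11.3349 J/L

11.3349 J/L


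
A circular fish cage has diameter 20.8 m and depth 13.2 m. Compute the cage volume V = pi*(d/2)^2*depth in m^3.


r = d/2 = 20.8/2 = 10.4 m
Base area = pi*r^2 = pi*10.4^2 = 339.79466 m^2
Volume = 339.79466 * 13.2 = 4485.29 m^3

4485.29 m^3


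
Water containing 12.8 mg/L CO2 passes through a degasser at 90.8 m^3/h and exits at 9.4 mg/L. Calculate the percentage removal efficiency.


CO2_out / CO2_in = 9.4 / 12.8 = 0.734375
Fraction remaining = 0.734375
efficiency = (1 - 0.734375) * 100 = 26.5625 %

26.5625 %


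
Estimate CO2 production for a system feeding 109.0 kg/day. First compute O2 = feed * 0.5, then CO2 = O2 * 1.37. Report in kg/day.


O2 = 109.0 * 0.5 = 54.5
CO2 = 54.5 * 1.37 = 74.665

74.665 kg/day


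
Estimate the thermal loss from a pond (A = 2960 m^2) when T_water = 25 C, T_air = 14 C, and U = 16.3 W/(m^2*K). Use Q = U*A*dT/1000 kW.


Temperature difference dT = 25 - 14 = 11 K
Heat loss (W) = U * A * dT = 16.3 * 2960 * 11 = 530728 W
Convert to kW: 530728 / 1000 = 530.728 kW

530.728 kW


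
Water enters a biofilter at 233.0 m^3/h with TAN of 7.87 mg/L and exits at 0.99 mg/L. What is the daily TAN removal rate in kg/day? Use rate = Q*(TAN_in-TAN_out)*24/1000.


Concentration drop: TAN_in - TAN_out = 7.87 - 0.99 = 6.88 mg/L
Hourly TAN removed = Q * dTAN = 233.0 m^3/h * 6.88 mg/L = 1603.04 g/h  (m^3/h * mg/L = g/h)
Daily TAN removed = 1603.04 * 24 = 38472.96 g/day
Convert to kg/day: 38472.96 / 1000 = 38.47296 kg/day

38.47296 kg/day


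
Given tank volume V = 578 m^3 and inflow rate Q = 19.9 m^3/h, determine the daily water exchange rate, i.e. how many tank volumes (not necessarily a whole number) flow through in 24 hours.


Daily flow volume = 19.9 m^3/h * 24 h = 477.6 m^3/day
Exchanges = daily flow / tank volume = 477.6 / 578 = 0.826298 exchanges/day

0.826298 exchanges/day


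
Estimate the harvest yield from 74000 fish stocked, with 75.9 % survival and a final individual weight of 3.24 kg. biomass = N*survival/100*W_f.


Survivors = 74000 * 75.9/100 = 56166 fish
Harvest biomass = survivors * W_f = 56166 * 3.24 = 181977.84 kg

181977.84 kg


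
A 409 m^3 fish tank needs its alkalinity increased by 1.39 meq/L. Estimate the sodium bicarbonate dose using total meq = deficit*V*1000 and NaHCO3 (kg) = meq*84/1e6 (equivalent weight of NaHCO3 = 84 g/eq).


Tank volume in L = 409 m^3 * 1000 = 409000 L
Total meq required = 1.39 meq/L * 409000 L = 568510 meq
NaHCO3 mass = 568510 meq * 84 mg/meq / 1e6 = 47.7548 kg

47.7548 kg


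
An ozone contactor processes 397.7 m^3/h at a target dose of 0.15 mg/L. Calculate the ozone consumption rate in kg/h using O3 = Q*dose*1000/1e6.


O3 demand (mg/h) = Q * dose * 1000 = 397.7 * 0.15 * 1000 = 59655 mg/h
Convert mg to kg: 59655 / 1e6 = 0.059655 kg/h

0.059655 kg/h


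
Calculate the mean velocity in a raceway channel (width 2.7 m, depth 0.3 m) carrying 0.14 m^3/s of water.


Cross-sectional area = W * d = 2.7 * 0.3 = 0.81 m^2
Velocity = Q / A = 0.14 / 0.81 = 0.17284 m/s

0.17284 m/s
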